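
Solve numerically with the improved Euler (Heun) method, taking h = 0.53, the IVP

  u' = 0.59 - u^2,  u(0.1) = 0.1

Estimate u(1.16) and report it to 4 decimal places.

0.5454

Heun: k1 = f(t_n, u_n); k2 = f(t_n + h, u_n + h·k1); u_{n+1} = u_n + (h/2)·(k1 + k2).
t=0.100000, u=0.100000:
  k1 = f(0.100000, 0.100000) = 0.580000
  k2 = f(0.630000, 0.407400) = 0.424025
  u ← 0.100000 + (0.53/2)·(0.580000 + 0.424025) = 0.366067
t=0.630000, u=0.366067:
  k1 = f(0.630000, 0.366067) = 0.455995
  k2 = f(1.160000, 0.607744) = 0.220647
  u ← 0.366067 + (0.53/2)·(0.455995 + 0.220647) = 0.545377
u(1.16) ≈ 0.5454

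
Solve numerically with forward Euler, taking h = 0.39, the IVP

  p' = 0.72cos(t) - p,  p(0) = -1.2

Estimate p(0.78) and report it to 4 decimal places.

Euler: p_{n+1} = p_n + h·f(t_n, p_n).
t=0.000000, p=-1.200000: f=1.920000 → p ← -1.200000 + 0.39·1.920000 = -0.451200
t=0.390000, p=-0.451200: f=1.117135 → p ← -0.451200 + 0.39·1.117135 = -0.015518
p(0.78) ≈ -0.0155

-0.0155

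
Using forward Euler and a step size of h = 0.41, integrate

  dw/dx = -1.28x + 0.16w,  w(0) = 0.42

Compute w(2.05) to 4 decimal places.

-1.7205

Euler: w_{n+1} = w_n + h·f(x_n, w_n).
x=0.000000, w=0.420000: f=0.067200 → w ← 0.420000 + 0.41·0.067200 = 0.447552
x=0.410000, w=0.447552: f=-0.453192 → w ← 0.447552 + 0.41·(-0.453192) = 0.261743
x=0.820000, w=0.261743: f=-1.007721 → w ← 0.261743 + 0.41·(-1.007721) = -0.151422
x=1.230000, w=-0.151422: f=-1.598628 → w ← -0.151422 + 0.41·(-1.598628) = -0.806860
x=1.640000, w=-0.806860: f=-2.228298 → w ← -0.806860 + 0.41·(-2.228298) = -1.720462
w(2.05) ≈ -1.7205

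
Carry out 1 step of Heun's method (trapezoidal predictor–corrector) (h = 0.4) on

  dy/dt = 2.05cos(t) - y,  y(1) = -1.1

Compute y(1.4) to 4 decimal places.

-0.5454

Heun: k1 = f(t_n, y_n); k2 = f(t_n + h, y_n + h·k1); y_{n+1} = y_n + (h/2)·(k1 + k2).
t=1.000000, y=-1.100000:
  k1 = f(1.000000, -1.100000) = 2.207620
  k2 = f(1.400000, -0.216952) = 0.565385
  y ← -1.100000 + (0.4/2)·(2.207620 + 0.565385) = -0.545399
y(1.4) ≈ -0.5454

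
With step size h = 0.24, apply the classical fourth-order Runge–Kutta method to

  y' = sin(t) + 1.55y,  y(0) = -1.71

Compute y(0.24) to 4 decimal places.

-2.4479

RK4: k1 = f(t_n, y_n); k2 = f(t_n + h/2, y_n + (h/2)·k1); k3 = f(t_n + h/2, y_n + (h/2)·k2); k4 = f(t_n + h, y_n + h·k3); y_{n+1} = y_n + (h/6)·(k1 + 2k2 + 2k3 + k4).
t=0.000000, y=-1.710000:
  k1 = f(0.000000, -1.710000) = -2.650500
  k2 = f(0.120000, -2.028060) = -3.023781
  k3 = f(0.120000, -2.072854) = -3.093211
  k4 = f(0.240000, -2.452371) = -3.563472
  y ← -1.710000 + (0.24/6)·(k1 + 2k2 + 2k3 + k4) = -2.447918
y(0.24) ≈ -2.4479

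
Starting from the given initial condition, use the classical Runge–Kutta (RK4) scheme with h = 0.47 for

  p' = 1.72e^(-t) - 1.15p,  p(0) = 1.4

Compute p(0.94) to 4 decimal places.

1.0637

RK4: k1 = f(t_n, p_n); k2 = f(t_n + h/2, p_n + (h/2)·k1); k3 = f(t_n + h/2, p_n + (h/2)·k2); k4 = f(t_n + h, p_n + h·k3); p_{n+1} = p_n + (h/6)·(k1 + 2k2 + 2k3 + k4).
t=0.000000, p=1.400000:
  k1 = f(0.000000, 1.400000) = 0.110000
  k2 = f(0.235000, 1.425850) = -0.279946
  k3 = f(0.235000, 1.334213) = -0.174563
  k4 = f(0.470000, 1.317955) = -0.440645
  p ← 1.400000 + (0.47/6)·(k1 + 2k2 + 2k3 + k4) = 1.302893
t=0.470000, p=1.302893:
  k1 = f(0.470000, 1.302893) = -0.423323
  k2 = f(0.705000, 1.203412) = -0.534057
  k3 = f(0.705000, 1.177390) = -0.504131
  k4 = f(0.940000, 1.065951) = -0.553964
  p ← 1.302893 + (0.47/6)·(k1 + 2k2 + 2k3 + k4) = 1.063689
p(0.94) ≈ 1.0637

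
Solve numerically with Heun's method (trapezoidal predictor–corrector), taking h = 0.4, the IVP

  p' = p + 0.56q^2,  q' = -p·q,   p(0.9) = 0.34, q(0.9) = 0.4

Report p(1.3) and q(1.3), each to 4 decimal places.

0.5417, 0.3374

Heun on (p,q): k1 = f(t_n, state_n); k2 = f(t_n + h, state_n + h·k1); state_{n+1} = state_n + (h/2)·(k1 + k2).
0.900000: (0.340000, 0.400000)
  k1 = (0.429600, -0.136000)
  predictor → (0.511840, 0.345600)
  k2 = (0.578726, -0.176892)
  → (0.541665, 0.337422)
(p(1.3), q(1.3)) ≈ (0.5417, 0.3374)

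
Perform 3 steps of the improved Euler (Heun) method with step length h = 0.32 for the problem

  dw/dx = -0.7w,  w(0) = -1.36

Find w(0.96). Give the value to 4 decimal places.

-0.6992

Heun: k1 = f(x_n, w_n); k2 = f(x_n + h, w_n + h·k1); w_{n+1} = w_n + (h/2)·(k1 + k2).
x=0.000000, w=-1.360000:
  k1 = f(0.000000, -1.360000) = 0.952000
  k2 = f(0.320000, -1.055360) = 0.738752
  w ← -1.360000 + (0.32/2)·(0.952000 + 0.738752) = -1.089480
x=0.320000, w=-1.089480:
  k1 = f(0.320000, -1.089480) = 0.762636
  k2 = f(0.640000, -0.845436) = 0.591805
  w ← -1.089480 + (0.32/2)·(0.762636 + 0.591805) = -0.872769
x=0.640000, w=-0.872769:
  k1 = f(0.640000, -0.872769) = 0.610938
  k2 = f(0.960000, -0.677269) = 0.474088
  w ← -0.872769 + (0.32/2)·(0.610938 + 0.474088) = -0.699165
w(0.96) ≈ -0.6992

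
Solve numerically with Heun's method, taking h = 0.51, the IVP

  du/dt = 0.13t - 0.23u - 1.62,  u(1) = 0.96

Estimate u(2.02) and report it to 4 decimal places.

Heun: k1 = f(t_n, u_n); k2 = f(t_n + h, u_n + h·k1); u_{n+1} = u_n + (h/2)·(k1 + k2).
t=1.000000, u=0.960000:
  k1 = f(1.000000, 0.960000) = -1.710800
  k2 = f(1.510000, 0.087492) = -1.443823
  u ← 0.960000 + (0.51/2)·(-1.710800 + (-1.443823)) = 0.155571
t=1.510000, u=0.155571:
  k1 = f(1.510000, 0.155571) = -1.459481
  k2 = f(2.020000, -0.588764) = -1.221984
  u ← 0.155571 + (0.51/2)·(-1.459481 + (-1.221984)) = -0.528203
u(2.02) ≈ -0.5282

-0.5282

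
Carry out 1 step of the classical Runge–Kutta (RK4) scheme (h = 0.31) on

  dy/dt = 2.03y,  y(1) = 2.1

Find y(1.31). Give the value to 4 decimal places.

3.9383

RK4: k1 = f(t_n, y_n); k2 = f(t_n + h/2, y_n + (h/2)·k1); k3 = f(t_n + h/2, y_n + (h/2)·k2); k4 = f(t_n + h, y_n + h·k3); y_{n+1} = y_n + (h/6)·(k1 + 2k2 + 2k3 + k4).
t=1.000000, y=2.100000:
  k1 = f(1.000000, 2.100000) = 4.263000
  k2 = f(1.155000, 2.760765) = 5.604353
  k3 = f(1.155000, 2.968675) = 6.026410
  k4 = f(1.310000, 3.968187) = 8.055420
  y ← 2.100000 + (0.31/6)·(k1 + 2k2 + 2k3 + k4) = 3.938297
y(1.31) ≈ 3.9383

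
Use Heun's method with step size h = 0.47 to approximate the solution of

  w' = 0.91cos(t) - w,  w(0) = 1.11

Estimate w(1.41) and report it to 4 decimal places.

0.6629

Heun: k1 = f(t_n, w_n); k2 = f(t_n + h, w_n + h·k1); w_{n+1} = w_n + (h/2)·(k1 + k2).
t=0.000000, w=1.110000:
  k1 = f(0.000000, 1.110000) = -0.200000
  k2 = f(0.470000, 1.016000) = -0.204673
  w ← 1.110000 + (0.47/2)·(-0.200000 + (-0.204673)) = 1.014902
t=0.470000, w=1.014902:
  k1 = f(0.470000, 1.014902) = -0.203575
  k2 = f(0.940000, 0.919222) = -0.382515
  w ← 1.014902 + (0.47/2)·(-0.203575 + (-0.382515)) = 0.877171
t=0.940000, w=0.877171:
  k1 = f(0.940000, 0.877171) = -0.340464
  k2 = f(1.410000, 0.717153) = -0.571458
  w ← 0.877171 + (0.47/2)·(-0.340464 + (-0.571458)) = 0.662869
w(1.41) ≈ 0.6629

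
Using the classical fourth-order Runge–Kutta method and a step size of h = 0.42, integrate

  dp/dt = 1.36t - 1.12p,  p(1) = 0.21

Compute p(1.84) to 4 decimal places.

RK4: k1 = f(t_n, p_n); k2 = f(t_n + h/2, p_n + (h/2)·k1); k3 = f(t_n + h/2, p_n + (h/2)·k2); k4 = f(t_n + h, p_n + h·k3); p_{n+1} = p_n + (h/6)·(k1 + 2k2 + 2k3 + k4).
t=1.000000, p=0.210000:
  k1 = f(1.000000, 0.210000) = 1.124800
  k2 = f(1.210000, 0.446208) = 1.145847
  k3 = f(1.210000, 0.450628) = 1.140897
  k4 = f(1.420000, 0.689177) = 1.159322
  p ← 0.210000 + (0.42/6)·(k1 + 2k2 + 2k3 + k4) = 0.690033
t=1.420000, p=0.690033:
  k1 = f(1.420000, 0.690033) = 1.158363
  k2 = f(1.630000, 0.933289) = 1.171516
  k3 = f(1.630000, 0.936051) = 1.168423
  k4 = f(1.840000, 1.180770) = 1.179937
  p ← 0.690033 + (0.42/6)·(k1 + 2k2 + 2k3 + k4) = 1.181305
p(1.84) ≈ 1.1813

1.1813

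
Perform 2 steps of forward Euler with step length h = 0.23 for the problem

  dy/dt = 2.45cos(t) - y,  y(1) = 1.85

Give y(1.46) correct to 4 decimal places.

Euler: y_{n+1} = y_n + h·f(t_n, y_n).
t=1.000000, y=1.850000: f=-0.526259 → y ← 1.850000 + 0.23·(-0.526259) = 1.728960
t=1.230000, y=1.728960: f=-0.910078 → y ← 1.728960 + 0.23·(-0.910078) = 1.519642
y(1.46) ≈ 1.5196

1.5196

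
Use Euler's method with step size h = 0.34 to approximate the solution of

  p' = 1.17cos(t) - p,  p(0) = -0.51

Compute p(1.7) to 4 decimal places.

0.4748

Euler: p_{n+1} = p_n + h·f(t_n, p_n).
t=0.000000, p=-0.510000: f=1.680000 → p ← -0.510000 + 0.34·1.680000 = 0.061200
t=0.340000, p=0.061200: f=1.041823 → p ← 0.061200 + 0.34·1.041823 = 0.415420
t=0.680000, p=0.415420: f=0.494340 → p ← 0.415420 + 0.34·0.494340 = 0.583495
t=1.020000, p=0.583495: f=0.028843 → p ← 0.583495 + 0.34·0.028843 = 0.593302
t=1.360000, p=0.593302: f=-0.348493 → p ← 0.593302 + 0.34·(-0.348493) = 0.474814
p(1.7) ≈ 0.4748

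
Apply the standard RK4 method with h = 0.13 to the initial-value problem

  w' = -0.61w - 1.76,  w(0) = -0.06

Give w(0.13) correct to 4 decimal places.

RK4: k1 = f(x_n, w_n); k2 = f(x_n + h/2, w_n + (h/2)·k1); k3 = f(x_n + h/2, w_n + (h/2)·k2); k4 = f(x_n + h, w_n + h·k3); w_{n+1} = w_n + (h/6)·(k1 + 2k2 + 2k3 + k4).
x=0.000000, w=-0.060000:
  k1 = f(0.000000, -0.060000) = -1.723400
  k2 = f(0.065000, -0.172021) = -1.655067
  k3 = f(0.065000, -0.167579) = -1.657777
  k4 = f(0.130000, -0.275511) = -1.591938
  w ← -0.060000 + (0.13/6)·(k1 + 2k2 + 2k3 + k4) = -0.275389
w(0.13) ≈ -0.2754

-0.2754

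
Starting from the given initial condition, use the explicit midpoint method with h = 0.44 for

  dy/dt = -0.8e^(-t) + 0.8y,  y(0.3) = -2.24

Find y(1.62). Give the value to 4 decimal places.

Midpoint: k1 = f(t_n, y_n); k2 = f(t_n + h/2, y_n + (h/2)·k1); y_{n+1} = y_n + h·k2.
t=0.300000, y=-2.240000:
  k1 = f(0.300000, -2.240000) = -2.384655
  k2 = f(0.520000, -2.764624) = -2.687316
  y ← -2.240000 + 0.44·(-2.687316) = -3.422419
t=0.740000, y=-3.422419:
  k1 = f(0.740000, -3.422419) = -3.119626
  k2 = f(0.960000, -4.108737) = -3.593304
  y ← -3.422419 + 0.44·(-3.593304) = -5.003472
t=1.180000, y=-5.003472:
  k1 = f(1.180000, -5.003472) = -4.248601
  k2 = f(1.400000, -5.938165) = -4.947809
  y ← -5.003472 + 0.44·(-4.947809) = -7.180509
y(1.62) ≈ -7.1805

-7.1805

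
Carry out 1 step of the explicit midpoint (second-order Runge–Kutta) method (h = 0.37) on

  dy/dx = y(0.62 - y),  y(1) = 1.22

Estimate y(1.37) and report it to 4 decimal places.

1.0336

Midpoint: k1 = f(x_n, y_n); k2 = f(x_n + h/2, y_n + (h/2)·k1); y_{n+1} = y_n + h·k2.
x=1.000000, y=1.220000:
  k1 = f(1.000000, 1.220000) = -0.732000
  k2 = f(1.185000, 1.084580) = -0.503874
  y ← 1.220000 + 0.37·(-0.503874) = 1.033567
y(1.37) ≈ 1.0336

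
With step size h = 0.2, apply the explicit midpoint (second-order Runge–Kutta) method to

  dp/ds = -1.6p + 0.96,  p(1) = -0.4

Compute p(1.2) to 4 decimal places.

Midpoint: k1 = f(s_n, p_n); k2 = f(s_n + h/2, p_n + (h/2)·k1); p_{n+1} = p_n + h·k2.
s=1.000000, p=-0.400000:
  k1 = f(1.000000, -0.400000) = 1.600000
  k2 = f(1.100000, -0.240000) = 1.344000
  p ← -0.400000 + 0.2·1.344000 = -0.131200
p(1.2) ≈ -0.1312

-0.1312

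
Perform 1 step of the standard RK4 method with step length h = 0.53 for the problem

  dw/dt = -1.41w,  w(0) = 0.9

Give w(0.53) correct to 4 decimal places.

0.4278

RK4: k1 = f(t_n, w_n); k2 = f(t_n + h/2, w_n + (h/2)·k1); k3 = f(t_n + h/2, w_n + (h/2)·k2); k4 = f(t_n + h, w_n + h·k3); w_{n+1} = w_n + (h/6)·(k1 + 2k2 + 2k3 + k4).
t=0.000000, w=0.900000:
  k1 = f(0.000000, 0.900000) = -1.269000
  k2 = f(0.265000, 0.563715) = -0.794838
  k3 = f(0.265000, 0.689368) = -0.972009
  k4 = f(0.530000, 0.384835) = -0.542618
  w ← 0.900000 + (0.53/6)·(k1 + 2k2 + 2k3 + k4) = 0.427831
w(0.53) ≈ 0.4278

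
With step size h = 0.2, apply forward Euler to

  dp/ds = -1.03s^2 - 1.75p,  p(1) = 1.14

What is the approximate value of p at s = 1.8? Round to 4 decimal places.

Euler: p_{n+1} = p_n + h·f(s_n, p_n).
s=1.000000, p=1.140000: f=-3.025000 → p ← 1.140000 + 0.2·(-3.025000) = 0.535000
s=1.200000, p=0.535000: f=-2.419450 → p ← 0.535000 + 0.2·(-2.419450) = 0.051110
s=1.400000, p=0.051110: f=-2.108242 → p ← 0.051110 + 0.2·(-2.108242) = -0.370538
s=1.600000, p=-0.370538: f=-1.988358 → p ← -0.370538 + 0.2·(-1.988358) = -0.768210
p(1.8) ≈ -0.7682

-0.7682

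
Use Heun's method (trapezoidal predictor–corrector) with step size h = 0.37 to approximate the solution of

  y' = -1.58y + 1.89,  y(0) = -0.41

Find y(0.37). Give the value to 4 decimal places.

Heun: k1 = f(t_n, y_n); k2 = f(t_n + h, y_n + h·k1); y_{n+1} = y_n + (h/2)·(k1 + k2).
t=0.000000, y=-0.410000:
  k1 = f(0.000000, -0.410000) = 2.537800
  k2 = f(0.370000, 0.528986) = 1.054202
  y ← -0.410000 + (0.37/2)·(2.537800 + 1.054202) = 0.254520
y(0.37) ≈ 0.2545

0.2545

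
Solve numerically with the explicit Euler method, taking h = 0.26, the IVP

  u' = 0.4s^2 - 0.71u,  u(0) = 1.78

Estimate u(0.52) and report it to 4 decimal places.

1.1905

Euler: u_{n+1} = u_n + h·f(s_n, u_n).
s=0.000000, u=1.780000: f=-1.263800 → u ← 1.780000 + 0.26·(-1.263800) = 1.451412
s=0.260000, u=1.451412: f=-1.003463 → u ← 1.451412 + 0.26·(-1.003463) = 1.190512
u(0.52) ≈ 1.1905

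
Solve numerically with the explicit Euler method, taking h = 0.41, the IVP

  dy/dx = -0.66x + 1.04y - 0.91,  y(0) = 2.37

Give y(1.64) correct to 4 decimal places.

Euler: y_{n+1} = y_n + h·f(x_n, y_n).
x=0.000000, y=2.370000: f=1.554800 → y ← 2.370000 + 0.41·1.554800 = 3.007468
x=0.410000, y=3.007468: f=1.947167 → y ← 3.007468 + 0.41·1.947167 = 3.805806
x=0.820000, y=3.805806: f=2.506839 → y ← 3.805806 + 0.41·2.506839 = 4.833610
x=1.230000, y=4.833610: f=3.305155 → y ← 4.833610 + 0.41·3.305155 = 6.188724
y(1.64) ≈ 6.1887

6.1887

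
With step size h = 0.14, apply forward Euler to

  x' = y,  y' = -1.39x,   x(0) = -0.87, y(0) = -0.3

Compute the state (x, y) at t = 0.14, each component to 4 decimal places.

-0.9120, -0.1307

Euler on (x,y): x_{n+1} = x_n + h·x', y_{n+1} = y_n + h·y'.
0.000000: (-0.870000, -0.300000); f=(-0.300000, 1.209300) → (-0.912000, -0.130698)
(x(0.14), y(0.14)) ≈ (-0.9120, -0.1307)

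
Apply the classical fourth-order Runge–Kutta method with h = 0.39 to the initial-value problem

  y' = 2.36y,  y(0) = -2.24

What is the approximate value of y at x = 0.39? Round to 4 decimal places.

-5.6086

RK4: k1 = f(x_n, y_n); k2 = f(x_n + h/2, y_n + (h/2)·k1); k3 = f(x_n + h/2, y_n + (h/2)·k2); k4 = f(x_n + h, y_n + h·k3); y_{n+1} = y_n + (h/6)·(k1 + 2k2 + 2k3 + k4).
x=0.000000, y=-2.240000:
  k1 = f(0.000000, -2.240000) = -5.286400
  k2 = f(0.195000, -3.270848) = -7.719201
  k3 = f(0.195000, -3.745244) = -8.838776
  k4 = f(0.390000, -5.687123) = -13.421610
  y ← -2.240000 + (0.39/6)·(k1 + 2k2 + 2k3 + k4) = -5.608558
y(0.39) ≈ -5.6086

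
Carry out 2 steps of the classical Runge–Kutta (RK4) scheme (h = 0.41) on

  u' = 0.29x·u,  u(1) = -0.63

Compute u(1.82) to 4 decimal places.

-0.8810

RK4: k1 = f(x_n, u_n); k2 = f(x_n + h/2, u_n + (h/2)·k1); k3 = f(x_n + h/2, u_n + (h/2)·k2); k4 = f(x_n + h, u_n + h·k3); u_{n+1} = u_n + (h/6)·(k1 + 2k2 + 2k3 + k4).
x=1.000000, u=-0.630000:
  k1 = f(1.000000, -0.630000) = -0.182700
  k2 = f(1.205000, -0.667454) = -0.233242
  k3 = f(1.205000, -0.677815) = -0.236862
  k4 = f(1.410000, -0.727114) = -0.297317
  u ← -0.630000 + (0.41/6)·(k1 + 2k2 + 2k3 + k4) = -0.727049
x=1.410000, u=-0.727049:
  k1 = f(1.410000, -0.727049) = -0.297290
  k2 = f(1.615000, -0.787993) = -0.369057
  k3 = f(1.615000, -0.802705) = -0.375947
  k4 = f(1.820000, -0.881187) = -0.465090
  u ← -0.727049 + (0.41/6)·(k1 + 2k2 + 2k3 + k4) = -0.880962
u(1.82) ≈ -0.8810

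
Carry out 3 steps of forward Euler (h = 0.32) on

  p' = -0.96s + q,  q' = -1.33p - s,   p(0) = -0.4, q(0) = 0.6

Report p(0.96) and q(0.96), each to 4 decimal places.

-0.0144, 0.5770

Euler on (p,q): p_{n+1} = p_n + h·p', q_{n+1} = q_n + h·q'.
0.000000: (-0.400000, 0.600000); f=(0.600000, 0.532000) → (-0.208000, 0.770240)
0.320000: (-0.208000, 0.770240); f=(0.463040, -0.043360) → (-0.059827, 0.756365)
0.640000: (-0.059827, 0.756365); f=(0.141965, -0.560430) → (-0.014398, 0.577027)
(p(0.96), q(0.96)) ≈ (-0.0144, 0.5770)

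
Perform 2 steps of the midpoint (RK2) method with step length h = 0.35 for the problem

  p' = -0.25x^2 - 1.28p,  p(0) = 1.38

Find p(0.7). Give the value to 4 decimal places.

0.5638

Midpoint: k1 = f(x_n, p_n); k2 = f(x_n + h/2, p_n + (h/2)·k1); p_{n+1} = p_n + h·k2.
x=0.000000, p=1.380000:
  k1 = f(0.000000, 1.380000) = -1.766400
  k2 = f(0.175000, 1.070880) = -1.378383
  p ← 1.380000 + 0.35·(-1.378383) = 0.897566
x=0.350000, p=0.897566:
  k1 = f(0.350000, 0.897566) = -1.179510
  k2 = f(0.525000, 0.691152) = -0.953581
  p ← 0.897566 + 0.35·(-0.953581) = 0.563813
p(0.7) ≈ 0.5638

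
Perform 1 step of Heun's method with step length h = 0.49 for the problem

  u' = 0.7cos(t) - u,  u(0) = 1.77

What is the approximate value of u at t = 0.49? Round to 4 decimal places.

1.3540

Heun: k1 = f(t_n, u_n); k2 = f(t_n + h, u_n + h·k1); u_{n+1} = u_n + (h/2)·(k1 + k2).
t=0.000000, u=1.770000:
  k1 = f(0.000000, 1.770000) = -1.070000
  k2 = f(0.490000, 1.245700) = -0.628067
  u ← 1.770000 + (0.49/2)·(-1.070000 + (-0.628067)) = 1.353974
u(0.49) ≈ 1.3540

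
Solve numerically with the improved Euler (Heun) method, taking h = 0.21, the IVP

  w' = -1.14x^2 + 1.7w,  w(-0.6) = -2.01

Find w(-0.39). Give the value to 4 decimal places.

Heun: k1 = f(x_n, w_n); k2 = f(x_n + h, w_n + h·k1); w_{n+1} = w_n + (h/2)·(k1 + k2).
x=-0.600000, w=-2.010000:
  k1 = f(-0.600000, -2.010000) = -3.827400
  k2 = f(-0.390000, -2.813754) = -4.956776
  w ← -2.010000 + (0.21/2)·(-3.827400 + (-4.956776)) = -2.932338
w(-0.39) ≈ -2.9323

-2.9323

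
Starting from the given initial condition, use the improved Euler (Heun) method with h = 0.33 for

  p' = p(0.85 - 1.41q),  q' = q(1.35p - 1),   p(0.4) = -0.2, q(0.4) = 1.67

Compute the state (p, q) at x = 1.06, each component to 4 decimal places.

-0.1219, 0.7841

Heun on (p,q): k1 = f(x_n, state_n); k2 = f(x_n + h, state_n + h·k1); state_{n+1} = state_n + (h/2)·(k1 + k2).
0.400000: (-0.200000, 1.670000)
  k1 = (0.300940, -2.120900)
  predictor → (-0.100690, 0.970103)
  k2 = (0.052142, -1.101970)
  → (-0.141742, 1.138226)
0.730000: (-0.141742, 1.138226)
  k1 = (0.107001, -1.356027)
  predictor → (-0.106431, 0.690737)
  k2 = (0.013191, -0.789984)
  → (-0.121910, 0.784135)
(p(1.06), q(1.06)) ≈ (-0.1219, 0.7841)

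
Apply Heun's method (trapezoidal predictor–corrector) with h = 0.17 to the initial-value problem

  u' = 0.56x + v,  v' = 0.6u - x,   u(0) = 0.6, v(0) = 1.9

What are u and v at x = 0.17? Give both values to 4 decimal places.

Heun on (u,v): k1 = f(x_n, state_n); k2 = f(x_n + h, state_n + h·k1); state_{n+1} = state_n + (h/2)·(k1 + k2).
0.000000: (0.600000, 1.900000)
  k1 = (1.900000, 0.360000)
  predictor → (0.923000, 1.961200)
  k2 = (2.056400, 0.383800)
  → (0.936294, 1.963223)
(u(0.17), v(0.17)) ≈ (0.9363, 1.9632)

0.9363, 1.9632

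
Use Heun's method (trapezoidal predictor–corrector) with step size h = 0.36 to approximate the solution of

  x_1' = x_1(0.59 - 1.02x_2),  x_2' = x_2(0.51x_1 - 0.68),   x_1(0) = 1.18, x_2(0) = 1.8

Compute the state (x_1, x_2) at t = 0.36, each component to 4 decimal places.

0.7755, 1.6650

Heun on (x_1,x_2): k1 = f(t_n, state_n); k2 = f(t_n + h, state_n + h·k1); state_{n+1} = state_n + (h/2)·(k1 + k2).
0.000000: (1.180000, 1.800000)
  k1 = (-1.470280, -0.140760)
  predictor → (0.650699, 1.749326)
  k2 = (-0.777138, -0.609016)
  → (0.775465, 1.665040)
(x_1(0.36), x_2(0.36)) ≈ (0.7755, 1.6650)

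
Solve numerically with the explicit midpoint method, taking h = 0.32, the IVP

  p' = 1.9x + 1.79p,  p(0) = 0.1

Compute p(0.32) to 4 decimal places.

Midpoint: k1 = f(x_n, p_n); k2 = f(x_n + h/2, p_n + (h/2)·k1); p_{n+1} = p_n + h·k2.
x=0.000000, p=0.100000:
  k1 = f(0.000000, 0.100000) = 0.179000
  k2 = f(0.160000, 0.128640) = 0.534266
  p ← 0.100000 + 0.32·0.534266 = 0.270965
p(0.32) ≈ 0.2710

0.2710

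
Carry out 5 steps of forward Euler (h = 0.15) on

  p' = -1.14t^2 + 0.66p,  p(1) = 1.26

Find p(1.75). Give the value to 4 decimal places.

Euler: p_{n+1} = p_n + h·f(t_n, p_n).
t=1.000000, p=1.260000: f=-0.308400 → p ← 1.260000 + 0.15·(-0.308400) = 1.213740
t=1.150000, p=1.213740: f=-0.706582 → p ← 1.213740 + 0.15·(-0.706582) = 1.107753
t=1.300000, p=1.107753: f=-1.195483 → p ← 1.107753 + 0.15·(-1.195483) = 0.928430
t=1.450000, p=0.928430: f=-1.784086 → p ← 0.928430 + 0.15·(-1.784086) = 0.660817
t=1.600000, p=0.660817: f=-2.482261 → p ← 0.660817 + 0.15·(-2.482261) = 0.288478
p(1.75) ≈ 0.2885

0.2885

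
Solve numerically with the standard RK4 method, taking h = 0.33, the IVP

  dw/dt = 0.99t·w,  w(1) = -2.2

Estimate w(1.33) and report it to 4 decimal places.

-3.2188

RK4: k1 = f(t_n, w_n); k2 = f(t_n + h/2, w_n + (h/2)·k1); k3 = f(t_n + h/2, w_n + (h/2)·k2); k4 = f(t_n + h, w_n + h·k3); w_{n+1} = w_n + (h/6)·(k1 + 2k2 + 2k3 + k4).
t=1.000000, w=-2.200000:
  k1 = f(1.000000, -2.200000) = -2.178000
  k2 = f(1.165000, -2.559370) = -2.951849
  k3 = f(1.165000, -2.687055) = -3.099115
  k4 = f(1.330000, -3.222708) = -4.243340
  w ← -2.200000 + (0.33/6)·(k1 + 2k2 + 2k3 + k4) = -3.218780
w(1.33) ≈ -3.2188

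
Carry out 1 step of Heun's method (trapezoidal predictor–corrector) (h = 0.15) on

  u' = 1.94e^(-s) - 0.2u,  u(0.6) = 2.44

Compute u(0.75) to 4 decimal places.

Heun: k1 = f(s_n, u_n); k2 = f(s_n + h, u_n + h·k1); u_{n+1} = u_n + (h/2)·(k1 + k2).
s=0.600000, u=2.440000:
  k1 = f(0.600000, 2.440000) = 0.576695
  k2 = f(0.750000, 2.526504) = 0.411090
  u ← 2.440000 + (0.15/2)·(0.576695 + 0.411090) = 2.514084
u(0.75) ≈ 2.5141

2.5141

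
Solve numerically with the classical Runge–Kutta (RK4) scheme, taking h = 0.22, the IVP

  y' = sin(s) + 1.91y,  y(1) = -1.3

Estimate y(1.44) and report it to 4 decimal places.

RK4: k1 = f(s_n, y_n); k2 = f(s_n + h/2, y_n + (h/2)·k1); k3 = f(s_n + h/2, y_n + (h/2)·k2); k4 = f(s_n + h, y_n + h·k3); y_{n+1} = y_n + (h/6)·(k1 + 2k2 + 2k3 + k4).
s=1.000000, y=-1.300000:
  k1 = f(1.000000, -1.300000) = -1.641529
  k2 = f(1.110000, -1.480568) = -1.932187
  k3 = f(1.110000, -1.512541) = -1.993254
  k4 = f(1.220000, -1.738516) = -2.381466
  y ← -1.300000 + (0.22/6)·(k1 + 2k2 + 2k3 + k4) = -1.735375
s=1.220000, y=-1.735375:
  k1 = f(1.220000, -1.735375) = -2.375468
  k2 = f(1.330000, -1.996677) = -2.842504
  k3 = f(1.330000, -2.048051) = -2.940629
  k4 = f(1.440000, -2.382314) = -3.558761
  y ← -1.735375 + (0.22/6)·(k1 + 2k2 + 2k3 + k4) = -2.377060
y(1.44) ≈ -2.3771

-2.3771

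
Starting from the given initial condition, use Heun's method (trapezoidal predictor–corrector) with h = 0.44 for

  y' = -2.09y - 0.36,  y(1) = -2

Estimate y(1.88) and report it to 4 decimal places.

-0.6351

Heun: k1 = f(t_n, y_n); k2 = f(t_n + h, y_n + h·k1); y_{n+1} = y_n + (h/2)·(k1 + k2).
t=1.000000, y=-2.000000:
  k1 = f(1.000000, -2.000000) = 3.820000
  k2 = f(1.440000, -0.319200) = 0.307128
  y ← -2.000000 + (0.44/2)·(3.820000 + 0.307128) = -1.092032
t=1.440000, y=-1.092032:
  k1 = f(1.440000, -1.092032) = 1.922347
  k2 = f(1.880000, -0.246199) = 0.154557
  y ← -1.092032 + (0.44/2)·(1.922347 + 0.154557) = -0.635113
y(1.88) ≈ -0.6351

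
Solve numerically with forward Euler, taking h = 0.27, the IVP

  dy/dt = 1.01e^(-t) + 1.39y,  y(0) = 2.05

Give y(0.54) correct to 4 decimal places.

4.4607

Euler: y_{n+1} = y_n + h·f(t_n, y_n).
t=0.000000, y=2.050000: f=3.859500 → y ← 2.050000 + 0.27·3.859500 = 3.092065
t=0.270000, y=3.092065: f=5.068984 → y ← 3.092065 + 0.27·5.068984 = 4.460691
y(0.54) ≈ 4.4607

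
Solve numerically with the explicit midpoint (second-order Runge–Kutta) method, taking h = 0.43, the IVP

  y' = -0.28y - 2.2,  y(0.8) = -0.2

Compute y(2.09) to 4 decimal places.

-2.5162

Midpoint: k1 = f(t_n, y_n); k2 = f(t_n + h/2, y_n + (h/2)·k1); y_{n+1} = y_n + h·k2.
t=0.800000, y=-0.200000:
  k1 = f(0.800000, -0.200000) = -2.144000
  k2 = f(1.015000, -0.660960) = -2.014931
  y ← -0.200000 + 0.43·(-2.014931) = -1.066420
t=1.230000, y=-1.066420:
  k1 = f(1.230000, -1.066420) = -1.901402
  k2 = f(1.445000, -1.475222) = -1.786938
  y ← -1.066420 + 0.43·(-1.786938) = -1.834804
t=1.660000, y=-1.834804:
  k1 = f(1.660000, -1.834804) = -1.686255
  k2 = f(1.875000, -2.197349) = -1.584742
  y ← -1.834804 + 0.43·(-1.584742) = -2.516243
y(2.09) ≈ -2.5162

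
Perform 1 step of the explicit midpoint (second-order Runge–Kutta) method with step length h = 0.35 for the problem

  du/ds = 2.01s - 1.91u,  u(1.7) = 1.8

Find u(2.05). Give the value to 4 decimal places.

Midpoint: k1 = f(s_n, u_n); k2 = f(s_n + h/2, u_n + (h/2)·k1); u_{n+1} = u_n + h·k2.
s=1.700000, u=1.800000:
  k1 = f(1.700000, 1.800000) = -0.021000
  k2 = f(1.875000, 1.796325) = 0.337769
  u ← 1.800000 + 0.35·0.337769 = 1.918219
u(2.05) ≈ 1.9182

1.9182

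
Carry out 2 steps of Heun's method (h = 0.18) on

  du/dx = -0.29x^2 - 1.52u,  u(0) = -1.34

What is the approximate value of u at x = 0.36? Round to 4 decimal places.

Heun: k1 = f(x_n, u_n); k2 = f(x_n + h, u_n + h·k1); u_{n+1} = u_n + (h/2)·(k1 + k2).
x=0.000000, u=-1.340000:
  k1 = f(0.000000, -1.340000) = 2.036800
  k2 = f(0.180000, -0.973376) = 1.470136
  u ← -1.340000 + (0.18/2)·(2.036800 + 1.470136) = -1.024376
x=0.180000, u=-1.024376:
  k1 = f(0.180000, -1.024376) = 1.547655
  k2 = f(0.360000, -0.745798) = 1.096029
  u ← -1.024376 + (0.18/2)·(1.547655 + 1.096029) = -0.786444
u(0.36) ≈ -0.7864

-0.7864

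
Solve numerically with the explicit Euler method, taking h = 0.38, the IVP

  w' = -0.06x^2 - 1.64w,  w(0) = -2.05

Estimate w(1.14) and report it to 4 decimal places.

Euler: w_{n+1} = w_n + h·f(x_n, w_n).
x=0.000000, w=-2.050000: f=3.362000 → w ← -2.050000 + 0.38·3.362000 = -0.772440
x=0.380000, w=-0.772440: f=1.258138 → w ← -0.772440 + 0.38·1.258138 = -0.294348
x=0.760000, w=-0.294348: f=0.448074 → w ← -0.294348 + 0.38·0.448074 = -0.124079
w(1.14) ≈ -0.1241

-0.1241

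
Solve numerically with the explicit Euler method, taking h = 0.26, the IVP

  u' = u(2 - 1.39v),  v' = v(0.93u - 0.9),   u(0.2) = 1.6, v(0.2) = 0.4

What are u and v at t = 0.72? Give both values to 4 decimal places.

Euler on (u,v): u_{n+1} = u_n + h·u', v_{n+1} = v_n + h·v'.
0.200000: (1.600000, 0.400000); f=(2.310400, 0.235200) → (2.200704, 0.461152)
0.460000: (2.200704, 0.461152); f=(2.990754, 0.528782) → (2.978300, 0.598635)
(u(0.72), v(0.72)) ≈ (2.9783, 0.5986)

2.9783, 0.5986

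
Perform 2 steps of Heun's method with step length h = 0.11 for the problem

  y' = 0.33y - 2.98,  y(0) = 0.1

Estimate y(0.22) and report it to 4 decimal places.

-0.5723

Heun: k1 = f(s_n, y_n); k2 = f(s_n + h, y_n + h·k1); y_{n+1} = y_n + (h/2)·(k1 + k2).
s=0.000000, y=0.100000:
  k1 = f(0.000000, 0.100000) = -2.947000
  k2 = f(0.110000, -0.224170) = -3.053976
  y ← 0.100000 + (0.11/2)·(-2.947000 + (-3.053976)) = -0.230054
s=0.110000, y=-0.230054:
  k1 = f(0.110000, -0.230054) = -3.055918
  k2 = f(0.220000, -0.566205) = -3.166848
  y ← -0.230054 + (0.11/2)·(-3.055918 + (-3.166848)) = -0.572306
y(0.22) ≈ -0.5723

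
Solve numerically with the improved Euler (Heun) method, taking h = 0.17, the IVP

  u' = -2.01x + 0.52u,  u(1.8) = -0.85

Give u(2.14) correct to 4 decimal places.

-2.4794

Heun: k1 = f(x_n, u_n); k2 = f(x_n + h, u_n + h·k1); u_{n+1} = u_n + (h/2)·(k1 + k2).
x=1.800000, u=-0.850000:
  k1 = f(1.800000, -0.850000) = -4.060000
  k2 = f(1.970000, -1.540200) = -4.760604
  u ← -0.850000 + (0.17/2)·(-4.060000 + (-4.760604)) = -1.599751
x=1.970000, u=-1.599751:
  k1 = f(1.970000, -1.599751) = -4.791571
  k2 = f(2.140000, -2.414318) = -5.556846
  u ← -1.599751 + (0.17/2)·(-4.791571 + (-5.556846)) = -2.479367
u(2.14) ≈ -2.4794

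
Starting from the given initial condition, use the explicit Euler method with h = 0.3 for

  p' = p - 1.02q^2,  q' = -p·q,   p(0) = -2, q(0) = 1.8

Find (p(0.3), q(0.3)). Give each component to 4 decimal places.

Euler on (p,q): p_{n+1} = p_n + h·p', q_{n+1} = q_n + h·q'.
0.000000: (-2.000000, 1.800000); f=(-5.304800, 3.600000) → (-3.591440, 2.880000)
(p(0.3), q(0.3)) ≈ (-3.5914, 2.8800)

-3.5914, 2.8800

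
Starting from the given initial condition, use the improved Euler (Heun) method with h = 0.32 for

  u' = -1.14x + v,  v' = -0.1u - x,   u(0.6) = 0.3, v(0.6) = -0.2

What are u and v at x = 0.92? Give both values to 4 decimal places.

Heun on (u,v): k1 = f(x_n, state_n); k2 = f(x_n + h, state_n + h·k1); state_{n+1} = state_n + (h/2)·(k1 + k2).
0.600000: (0.300000, -0.200000)
  k1 = (-0.884000, -0.630000)
  predictor → (0.017120, -0.401600)
  k2 = (-1.450400, -0.921712)
  → (-0.073504, -0.448274)
(u(0.92), v(0.92)) ≈ (-0.0735, -0.4483)

-0.0735, -0.4483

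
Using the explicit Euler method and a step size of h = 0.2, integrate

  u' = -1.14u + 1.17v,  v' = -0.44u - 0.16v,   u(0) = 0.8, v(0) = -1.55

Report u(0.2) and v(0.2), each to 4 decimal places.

0.2549, -1.5708

Euler on (u,v): u_{n+1} = u_n + h·u', v_{n+1} = v_n + h·v'.
0.000000: (0.800000, -1.550000); f=(-2.725500, -0.104000) → (0.254900, -1.570800)
(u(0.2), v(0.2)) ≈ (0.2549, -1.5708)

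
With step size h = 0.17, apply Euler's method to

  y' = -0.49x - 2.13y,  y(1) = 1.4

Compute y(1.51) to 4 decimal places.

Euler: y_{n+1} = y_n + h·f(x_n, y_n).
x=1.000000, y=1.400000: f=-3.472000 → y ← 1.400000 + 0.17·(-3.472000) = 0.809760
x=1.170000, y=0.809760: f=-2.298089 → y ← 0.809760 + 0.17·(-2.298089) = 0.419085
x=1.340000, y=0.419085: f=-1.549251 → y ← 0.419085 + 0.17·(-1.549251) = 0.155712
y(1.51) ≈ 0.1557

0.1557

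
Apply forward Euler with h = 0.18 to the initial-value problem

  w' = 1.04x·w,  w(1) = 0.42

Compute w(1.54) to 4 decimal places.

0.7638

Euler: w_{n+1} = w_n + h·f(x_n, w_n).
x=1.000000, w=0.420000: f=0.436800 → w ← 0.420000 + 0.18·0.436800 = 0.498624
x=1.180000, w=0.498624: f=0.611911 → w ← 0.498624 + 0.18·0.611911 = 0.608768
x=1.360000, w=0.608768: f=0.861042 → w ← 0.608768 + 0.18·0.861042 = 0.763756
w(1.54) ≈ 0.7638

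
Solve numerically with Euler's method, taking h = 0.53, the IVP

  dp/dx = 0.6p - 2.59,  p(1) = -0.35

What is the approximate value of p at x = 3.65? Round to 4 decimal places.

-14.2436

Euler: p_{n+1} = p_n + h·f(x_n, p_n).
x=1.000000, p=-0.350000: f=-2.800000 → p ← -0.350000 + 0.53·(-2.800000) = -1.834000
x=1.530000, p=-1.834000: f=-3.690400 → p ← -1.834000 + 0.53·(-3.690400) = -3.789912
x=2.060000, p=-3.789912: f=-4.863947 → p ← -3.789912 + 0.53·(-4.863947) = -6.367804
x=2.590000, p=-6.367804: f=-6.410682 → p ← -6.367804 + 0.53·(-6.410682) = -9.765466
x=3.120000, p=-9.765466: f=-8.449279 → p ← -9.765466 + 0.53·(-8.449279) = -14.243584
p(3.65) ≈ -14.2436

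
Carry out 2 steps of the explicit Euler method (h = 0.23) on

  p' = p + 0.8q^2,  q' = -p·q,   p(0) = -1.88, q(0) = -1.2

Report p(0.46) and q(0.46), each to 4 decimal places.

-1.9747, -2.5283

Euler on (p,q): p_{n+1} = p_n + h·p', q_{n+1} = q_n + h·q'.
0.000000: (-1.880000, -1.200000); f=(-0.728000, -2.256000) → (-2.047440, -1.718880)
0.230000: (-2.047440, -1.718880); f=(0.316199, -3.519304) → (-1.974714, -2.528320)
(p(0.46), q(0.46)) ≈ (-1.9747, -2.5283)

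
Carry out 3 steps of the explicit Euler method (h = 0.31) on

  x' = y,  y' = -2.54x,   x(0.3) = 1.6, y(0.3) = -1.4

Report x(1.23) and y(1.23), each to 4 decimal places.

Euler on (x,y): x_{n+1} = x_n + h·x', y_{n+1} = y_n + h·y'.
0.300000: (1.600000, -1.400000); f=(-1.400000, -4.064000) → (1.166000, -2.659840)
0.610000: (1.166000, -2.659840); f=(-2.659840, -2.961640) → (0.341450, -3.577948)
0.920000: (0.341450, -3.577948); f=(-3.577948, -0.867282) → (-0.767714, -3.846806)
(x(1.23), y(1.23)) ≈ (-0.7677, -3.8468)

-0.7677, -3.8468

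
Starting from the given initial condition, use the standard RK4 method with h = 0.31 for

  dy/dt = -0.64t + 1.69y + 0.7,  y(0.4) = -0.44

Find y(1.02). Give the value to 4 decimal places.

-0.9478

RK4: k1 = f(t_n, y_n); k2 = f(t_n + h/2, y_n + (h/2)·k1); k3 = f(t_n + h/2, y_n + (h/2)·k2); k4 = f(t_n + h, y_n + h·k3); y_{n+1} = y_n + (h/6)·(k1 + 2k2 + 2k3 + k4).
t=0.400000, y=-0.440000:
  k1 = f(0.400000, -0.440000) = -0.299600
  k2 = f(0.555000, -0.486438) = -0.477280
  k3 = f(0.555000, -0.513978) = -0.523824
  k4 = f(0.710000, -0.602385) = -0.772431
  y ← -0.440000 + (0.31/6)·(k1 + 2k2 + 2k3 + k4) = -0.598836
t=0.710000, y=-0.598836:
  k1 = f(0.710000, -0.598836) = -0.766432
  k2 = f(0.865000, -0.717633) = -1.066399
  k3 = f(0.865000, -0.764128) = -1.144976
  k4 = f(1.020000, -0.953778) = -1.564685
  y ← -0.598836 + (0.31/6)·(k1 + 2k2 + 2k3 + k4) = -0.947785
y(1.02) ≈ -0.9478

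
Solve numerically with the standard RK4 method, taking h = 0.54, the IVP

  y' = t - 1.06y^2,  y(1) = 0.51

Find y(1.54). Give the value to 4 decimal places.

RK4: k1 = f(t_n, y_n); k2 = f(t_n + h/2, y_n + (h/2)·k1); k3 = f(t_n + h/2, y_n + (h/2)·k2); k4 = f(t_n + h, y_n + h·k3); y_{n+1} = y_n + (h/6)·(k1 + 2k2 + 2k3 + k4).
t=1.000000, y=0.510000:
  k1 = f(1.000000, 0.510000) = 0.724294
  k2 = f(1.270000, 0.705559) = 0.742317
  k3 = f(1.270000, 0.710426) = 0.735013
  k4 = f(1.540000, 0.906907) = 0.668171
  y ← 0.510000 + (0.54/6)·(k1 + 2k2 + 2k3 + k4) = 0.901241
y(1.54) ≈ 0.9012

0.9012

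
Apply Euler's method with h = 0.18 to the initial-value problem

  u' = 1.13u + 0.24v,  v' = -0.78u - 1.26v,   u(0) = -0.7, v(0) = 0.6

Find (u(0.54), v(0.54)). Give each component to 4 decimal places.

Euler on (u,v): u_{n+1} = u_n + h·u', v_{n+1} = v_n + h·v'.
0.000000: (-0.700000, 0.600000); f=(-0.647000, -0.210000) → (-0.816460, 0.562200)
0.180000: (-0.816460, 0.562200); f=(-0.787672, -0.071533) → (-0.958241, 0.549324)
0.360000: (-0.958241, 0.549324); f=(-0.950974, 0.055280) → (-1.129416, 0.559274)
(u(0.54), v(0.54)) ≈ (-1.1294, 0.5593)

-1.1294, 0.5593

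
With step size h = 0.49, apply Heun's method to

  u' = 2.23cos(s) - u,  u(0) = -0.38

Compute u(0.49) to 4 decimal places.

0.5213

Heun: k1 = f(s_n, u_n); k2 = f(s_n + h, u_n + h·k1); u_{n+1} = u_n + (h/2)·(k1 + k2).
s=0.000000, u=-0.380000:
  k1 = f(0.000000, -0.380000) = 2.610000
  k2 = f(0.490000, 0.898900) = 1.068702
  u ← -0.380000 + (0.49/2)·(2.610000 + 1.068702) = 0.521282
u(0.49) ≈ 0.5213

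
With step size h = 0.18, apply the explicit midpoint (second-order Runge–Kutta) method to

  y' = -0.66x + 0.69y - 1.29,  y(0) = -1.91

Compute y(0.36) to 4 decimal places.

-3.0184

Midpoint: k1 = f(x_n, y_n); k2 = f(x_n + h/2, y_n + (h/2)·k1); y_{n+1} = y_n + h·k2.
x=0.000000, y=-1.910000:
  k1 = f(0.000000, -1.910000) = -2.607900
  k2 = f(0.090000, -2.144711) = -2.829251
  y ← -1.910000 + 0.18·(-2.829251) = -2.419265
x=0.180000, y=-2.419265:
  k1 = f(0.180000, -2.419265) = -3.078093
  k2 = f(0.270000, -2.696293) = -3.328642
  y ← -2.419265 + 0.18·(-3.328642) = -3.018421
y(0.36) ≈ -3.0184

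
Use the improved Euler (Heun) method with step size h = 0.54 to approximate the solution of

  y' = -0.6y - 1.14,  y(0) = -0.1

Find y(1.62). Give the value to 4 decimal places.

Heun: k1 = f(t_n, y_n); k2 = f(t_n + h, y_n + h·k1); y_{n+1} = y_n + (h/2)·(k1 + k2).
t=0.000000, y=-0.100000:
  k1 = f(0.000000, -0.100000) = -1.080000
  k2 = f(0.540000, -0.683200) = -0.730080
  y ← -0.100000 + (0.54/2)·(-1.080000 + (-0.730080)) = -0.588722
t=0.540000, y=-0.588722:
  k1 = f(0.540000, -0.588722) = -0.786767
  k2 = f(1.080000, -1.013576) = -0.531855
  y ← -0.588722 + (0.54/2)·(-0.786767 + (-0.531855)) = -0.944749
t=1.080000, y=-0.944749:
  k1 = f(1.080000, -0.944749) = -0.573150
  k2 = f(1.620000, -1.254251) = -0.387450
  y ← -0.944749 + (0.54/2)·(-0.573150 + (-0.387450)) = -1.204111
y(1.62) ≈ -1.2041

-1.2041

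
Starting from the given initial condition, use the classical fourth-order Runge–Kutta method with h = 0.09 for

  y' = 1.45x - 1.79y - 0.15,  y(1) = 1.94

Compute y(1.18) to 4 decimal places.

1.6268

RK4: k1 = f(x_n, y_n); k2 = f(x_n + h/2, y_n + (h/2)·k1); k3 = f(x_n + h/2, y_n + (h/2)·k2); k4 = f(x_n + h, y_n + h·k3); y_{n+1} = y_n + (h/6)·(k1 + 2k2 + 2k3 + k4).
x=1.000000, y=1.940000:
  k1 = f(1.000000, 1.940000) = -2.172600
  k2 = f(1.045000, 1.842233) = -1.932347
  k3 = f(1.045000, 1.853044) = -1.951699
  k4 = f(1.090000, 1.764347) = -1.727681
  y ← 1.940000 + (0.09/6)·(k1 + 2k2 + 2k3 + k4) = 1.764974
x=1.090000, y=1.764974:
  k1 = f(1.090000, 1.764974) = -1.728804
  k2 = f(1.135000, 1.687178) = -1.524299
  k3 = f(1.135000, 1.696381) = -1.540772
  k4 = f(1.180000, 1.626305) = -1.350086
  y ← 1.764974 + (0.09/6)·(k1 + 2k2 + 2k3 + k4) = 1.626839
y(1.18) ≈ 1.6268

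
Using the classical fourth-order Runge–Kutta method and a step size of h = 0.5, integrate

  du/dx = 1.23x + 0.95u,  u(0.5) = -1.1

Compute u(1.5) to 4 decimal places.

RK4: k1 = f(x_n, u_n); k2 = f(x_n + h/2, u_n + (h/2)·k1); k3 = f(x_n + h/2, u_n + (h/2)·k2); k4 = f(x_n + h, u_n + h·k3); u_{n+1} = u_n + (h/6)·(k1 + 2k2 + 2k3 + k4).
x=0.500000, u=-1.100000:
  k1 = f(0.500000, -1.100000) = -0.430000
  k2 = f(0.750000, -1.207500) = -0.224625
  k3 = f(0.750000, -1.156156) = -0.175848
  k4 = f(1.000000, -1.187924) = 0.101472
  u ← -1.100000 + (0.5/6)·(k1 + 2k2 + 2k3 + k4) = -1.194123
x=1.000000, u=-1.194123:
  k1 = f(1.000000, -1.194123) = 0.095583
  k2 = f(1.250000, -1.170227) = 0.425784
  k3 = f(1.250000, -1.087677) = 0.504207
  k4 = f(1.500000, -0.942019) = 0.950082
  u ← -1.194123 + (0.5/6)·(k1 + 2k2 + 2k3 + k4) = -0.951986
u(1.5) ≈ -0.9520

-0.9520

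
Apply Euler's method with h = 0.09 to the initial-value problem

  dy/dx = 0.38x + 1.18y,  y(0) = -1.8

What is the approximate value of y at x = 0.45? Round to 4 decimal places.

Euler: y_{n+1} = y_n + h·f(x_n, y_n).
x=0.000000, y=-1.800000: f=-2.124000 → y ← -1.800000 + 0.09·(-2.124000) = -1.991160
x=0.090000, y=-1.991160: f=-2.315369 → y ← -1.991160 + 0.09·(-2.315369) = -2.199543
x=0.180000, y=-2.199543: f=-2.527061 → y ← -2.199543 + 0.09·(-2.527061) = -2.426979
x=0.270000, y=-2.426979: f=-2.761235 → y ← -2.426979 + 0.09·(-2.761235) = -2.675490
x=0.360000, y=-2.675490: f=-3.020278 → y ← -2.675490 + 0.09·(-3.020278) = -2.947315
y(0.45) ≈ -2.9473

-2.9473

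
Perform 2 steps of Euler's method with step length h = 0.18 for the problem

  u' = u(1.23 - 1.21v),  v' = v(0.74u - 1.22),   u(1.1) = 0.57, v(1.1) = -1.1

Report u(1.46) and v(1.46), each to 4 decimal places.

1.1880, -0.8396

Euler on (u,v): u_{n+1} = u_n + h·u', v_{n+1} = v_n + h·v'.
1.100000: (0.570000, -1.100000); f=(1.459770, 0.878020) → (0.832759, -0.941956)
1.280000: (0.832759, -0.941956); f=(1.973444, 0.568714) → (1.187979, -0.839588)
(u(1.46), v(1.46)) ≈ (1.1880, -0.8396)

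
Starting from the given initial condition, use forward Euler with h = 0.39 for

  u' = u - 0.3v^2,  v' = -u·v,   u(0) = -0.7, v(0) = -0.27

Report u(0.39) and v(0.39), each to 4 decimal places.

-0.9815, -0.3437

Euler on (u,v): u_{n+1} = u_n + h·u', v_{n+1} = v_n + h·v'.
0.000000: (-0.700000, -0.270000); f=(-0.721870, -0.189000) → (-0.981529, -0.343710)
(u(0.39), v(0.39)) ≈ (-0.9815, -0.3437)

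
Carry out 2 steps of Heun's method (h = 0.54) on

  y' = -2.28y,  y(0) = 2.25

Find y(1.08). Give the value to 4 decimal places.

0.6242

Heun: k1 = f(s_n, y_n); k2 = f(s_n + h, y_n + h·k1); y_{n+1} = y_n + (h/2)·(k1 + k2).
s=0.000000, y=2.250000:
  k1 = f(0.000000, 2.250000) = -5.130000
  k2 = f(0.540000, -0.520200) = 1.186056
  y ← 2.250000 + (0.54/2)·(-5.130000 + 1.186056) = 1.185135
s=0.540000, y=1.185135:
  k1 = f(0.540000, 1.185135) = -2.702108
  k2 = f(1.080000, -0.274003) = 0.624727
  y ← 1.185135 + (0.54/2)·(-2.702108 + 0.624727) = 0.624242
y(1.08) ≈ 0.6242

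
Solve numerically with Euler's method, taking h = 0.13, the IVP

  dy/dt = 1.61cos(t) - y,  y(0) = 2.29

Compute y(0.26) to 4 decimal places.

Euler: y_{n+1} = y_n + h·f(t_n, y_n).
t=0.000000, y=2.290000: f=-0.680000 → y ← 2.290000 + 0.13·(-0.680000) = 2.201600
t=0.130000, y=2.201600: f=-0.605185 → y ← 2.201600 + 0.13·(-0.605185) = 2.122926
y(0.26) ≈ 2.1229

2.1229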